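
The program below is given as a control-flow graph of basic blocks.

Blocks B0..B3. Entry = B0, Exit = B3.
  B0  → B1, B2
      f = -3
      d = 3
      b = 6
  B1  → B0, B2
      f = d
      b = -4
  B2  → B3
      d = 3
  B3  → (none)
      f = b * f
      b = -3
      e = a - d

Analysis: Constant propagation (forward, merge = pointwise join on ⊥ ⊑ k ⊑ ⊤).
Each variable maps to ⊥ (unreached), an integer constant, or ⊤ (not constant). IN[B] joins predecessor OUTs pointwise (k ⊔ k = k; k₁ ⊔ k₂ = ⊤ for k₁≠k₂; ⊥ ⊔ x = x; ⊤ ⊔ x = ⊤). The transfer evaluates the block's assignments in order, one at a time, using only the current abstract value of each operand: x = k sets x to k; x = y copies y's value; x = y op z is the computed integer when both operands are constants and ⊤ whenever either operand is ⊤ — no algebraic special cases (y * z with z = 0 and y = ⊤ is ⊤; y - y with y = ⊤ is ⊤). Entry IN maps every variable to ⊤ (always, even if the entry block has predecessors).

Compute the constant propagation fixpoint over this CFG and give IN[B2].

Answer: {a: ⊤, b: ⊤, c: ⊤, d: 3, e: ⊤, f: ⊤}

Working:
Fixpoint table:
  B0: | IN=(all ⊤) | OUT={b:6, d:3, f:-3; rest ⊤}
  B1: | IN={b:6, d:3, f:-3; rest ⊤} | OUT={b:-4, d:3, f:3; rest ⊤}
  B2: | IN={d:3; rest ⊤} | OUT={d:3; rest ⊤}
  B3: | IN={d:3; rest ⊤} | OUT={b:-3, d:3; rest ⊤}

Merge at B2: IN[B2] = OUT[B0] ⊔ OUT[B1] = {a: ⊤, b: ⊤, c: ⊤, d: 3, e: ⊤, f: ⊤}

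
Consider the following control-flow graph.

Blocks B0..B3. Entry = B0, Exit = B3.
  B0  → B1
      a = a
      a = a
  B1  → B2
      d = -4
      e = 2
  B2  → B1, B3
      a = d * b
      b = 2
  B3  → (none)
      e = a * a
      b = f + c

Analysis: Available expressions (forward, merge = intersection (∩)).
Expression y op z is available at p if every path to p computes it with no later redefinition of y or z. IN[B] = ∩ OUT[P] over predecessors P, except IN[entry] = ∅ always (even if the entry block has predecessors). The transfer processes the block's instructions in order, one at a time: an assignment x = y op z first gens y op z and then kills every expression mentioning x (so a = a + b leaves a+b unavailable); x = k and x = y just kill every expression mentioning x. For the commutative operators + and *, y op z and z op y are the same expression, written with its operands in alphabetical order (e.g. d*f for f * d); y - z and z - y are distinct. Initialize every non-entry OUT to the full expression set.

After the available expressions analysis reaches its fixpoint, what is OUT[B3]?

Answer: {a*a, c+f}

Derivation:
Converged values:
  B0:   IN={}   OUT={}
  B1:   IN={}   OUT={}
  B2:   IN={}   OUT={}
  B3:   IN={}   OUT={a*a, c+f}

Merge at B3: IN[B3] = OUT[B2] = {}
Applying B3's transfer function to that IN value gives OUT[B3] (row B3 above).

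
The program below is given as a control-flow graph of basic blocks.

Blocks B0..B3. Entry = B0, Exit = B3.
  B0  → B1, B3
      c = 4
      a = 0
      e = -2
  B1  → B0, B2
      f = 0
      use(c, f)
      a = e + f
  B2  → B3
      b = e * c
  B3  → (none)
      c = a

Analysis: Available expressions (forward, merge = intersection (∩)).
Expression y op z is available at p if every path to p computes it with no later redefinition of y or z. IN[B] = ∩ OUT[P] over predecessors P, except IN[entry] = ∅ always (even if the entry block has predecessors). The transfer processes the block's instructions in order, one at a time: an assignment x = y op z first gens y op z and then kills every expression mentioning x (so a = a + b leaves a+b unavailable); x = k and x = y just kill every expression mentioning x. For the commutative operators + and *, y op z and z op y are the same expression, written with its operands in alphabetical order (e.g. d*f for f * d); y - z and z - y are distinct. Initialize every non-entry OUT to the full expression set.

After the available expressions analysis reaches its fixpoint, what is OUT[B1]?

Answer: {e+f}

Derivation:
Converged values:
  B0:  IN={}  OUT={}
  B1:  IN={}  OUT={e+f}
  B2:  IN={e+f}  OUT={c*e, e+f}
  B3:  IN={}  OUT={}

Merge at B1: IN[B1] = OUT[B0] = {}
Applying B1's transfer function to that IN value gives OUT[B1] (row B1 above).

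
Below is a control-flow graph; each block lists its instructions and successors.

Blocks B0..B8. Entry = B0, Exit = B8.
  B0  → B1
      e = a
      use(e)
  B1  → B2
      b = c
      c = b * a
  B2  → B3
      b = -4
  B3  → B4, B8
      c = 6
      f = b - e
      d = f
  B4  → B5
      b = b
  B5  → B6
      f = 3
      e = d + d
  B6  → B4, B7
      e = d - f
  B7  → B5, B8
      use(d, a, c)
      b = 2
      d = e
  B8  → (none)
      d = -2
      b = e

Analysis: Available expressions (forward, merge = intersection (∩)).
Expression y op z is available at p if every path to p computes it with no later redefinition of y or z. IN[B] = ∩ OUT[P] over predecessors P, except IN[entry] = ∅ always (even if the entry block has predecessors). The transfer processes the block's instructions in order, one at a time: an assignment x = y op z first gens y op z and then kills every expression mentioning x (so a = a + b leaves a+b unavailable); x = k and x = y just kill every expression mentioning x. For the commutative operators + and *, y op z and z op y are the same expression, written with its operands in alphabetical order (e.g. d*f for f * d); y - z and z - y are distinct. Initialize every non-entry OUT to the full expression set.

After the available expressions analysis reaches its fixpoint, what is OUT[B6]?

Fixpoint table:
  B0: | IN={} | OUT={}
  B1: | IN={} | OUT={a*b}
  B2: | IN={a*b} | OUT={}
  B3: | IN={} | OUT={b-e}
  B4: | IN={} | OUT={}
  B5: | IN={} | OUT={d+d}
  B6: | IN={d+d} | OUT={d+d, d-f}
  B7: | IN={d+d, d-f} | OUT={}
  B8: | IN={} | OUT={}

Merge at B6: IN[B6] = OUT[B5] = {d+d}
Applying B6's transfer function to that IN value gives OUT[B6] (row B6 above).

Answer: {d+d, d-f}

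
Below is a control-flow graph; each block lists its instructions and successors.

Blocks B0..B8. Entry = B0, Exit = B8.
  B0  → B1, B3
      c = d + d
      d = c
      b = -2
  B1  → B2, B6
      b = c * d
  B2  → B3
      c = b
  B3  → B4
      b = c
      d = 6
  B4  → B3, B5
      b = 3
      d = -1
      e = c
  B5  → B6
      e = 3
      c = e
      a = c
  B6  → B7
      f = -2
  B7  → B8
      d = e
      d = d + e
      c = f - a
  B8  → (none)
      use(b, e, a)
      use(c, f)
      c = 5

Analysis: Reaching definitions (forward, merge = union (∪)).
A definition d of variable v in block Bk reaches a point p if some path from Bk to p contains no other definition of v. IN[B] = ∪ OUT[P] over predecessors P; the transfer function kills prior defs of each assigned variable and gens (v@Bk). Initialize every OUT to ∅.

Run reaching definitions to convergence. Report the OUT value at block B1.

Answer: {b@B1, c@B0, d@B0}

Trace:
Fixpoint table:
  B0: | IN={} | OUT={b@B0, c@B0, d@B0}
  B1: | IN={b@B0, c@B0, d@B0} | OUT={b@B1, c@B0, d@B0}
  B2: | IN={b@B1, c@B0, d@B0} | OUT={b@B1, c@B2, d@B0}
  B3: | IN={b@B0, b@B1, b@B4, c@B0, c@B2, d@B0, d@B4, e@B4} | OUT={b@B3, c@B0, c@B2, d@B3, e@B4}
  B4: | IN={b@B3, c@B0, c@B2, d@B3, e@B4} | OUT={b@B4, c@B0, c@B2, d@B4, e@B4}
  B5: | IN={b@B4, c@B0, c@B2, d@B4, e@B4} | OUT={a@B5, b@B4, c@B5, d@B4, e@B5}
  B6: | IN={a@B5, b@B1, b@B4, c@B0, c@B5, d@B0, d@B4, e@B5} | OUT={a@B5, b@B1, b@B4, c@B0, c@B5, d@B0, d@B4, e@B5, f@B6}
  B7: | IN={a@B5, b@B1, b@B4, c@B0, c@B5, d@B0, d@B4, e@B5, f@B6} | OUT={a@B5, b@B1, b@B4, c@B7, d@B7, e@B5, f@B6}
  B8: | IN={a@B5, b@B1, b@B4, c@B7, d@B7, e@B5, f@B6} | OUT={a@B5, b@B1, b@B4, c@B8, d@B7, e@B5, f@B6}

Merge at B1: IN[B1] = OUT[B0] = {b@B0, c@B0, d@B0}
Applying B1's transfer function to that IN value gives OUT[B1] (row B1 above).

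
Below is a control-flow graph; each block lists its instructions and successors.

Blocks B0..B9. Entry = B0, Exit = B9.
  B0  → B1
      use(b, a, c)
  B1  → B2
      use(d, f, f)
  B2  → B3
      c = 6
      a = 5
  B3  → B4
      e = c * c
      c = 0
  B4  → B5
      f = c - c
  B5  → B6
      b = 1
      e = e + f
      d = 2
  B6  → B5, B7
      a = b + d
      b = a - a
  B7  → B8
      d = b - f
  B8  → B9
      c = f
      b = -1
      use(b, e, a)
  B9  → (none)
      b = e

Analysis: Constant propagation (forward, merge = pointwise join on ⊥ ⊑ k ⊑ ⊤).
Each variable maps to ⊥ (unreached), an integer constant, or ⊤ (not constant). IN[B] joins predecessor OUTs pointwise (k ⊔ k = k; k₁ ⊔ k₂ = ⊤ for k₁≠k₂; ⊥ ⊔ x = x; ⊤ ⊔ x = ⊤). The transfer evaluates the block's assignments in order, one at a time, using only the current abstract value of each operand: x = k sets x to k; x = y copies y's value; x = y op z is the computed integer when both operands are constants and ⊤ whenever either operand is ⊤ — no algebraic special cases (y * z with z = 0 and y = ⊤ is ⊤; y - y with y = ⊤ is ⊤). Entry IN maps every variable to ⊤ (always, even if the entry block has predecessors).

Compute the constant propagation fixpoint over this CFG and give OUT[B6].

Answer: {a: 3, b: 0, c: 0, d: 2, e: 36, f: 0}

Working:
Fixpoint table:
  B0:  IN=(all ⊤)  OUT=(all ⊤)
  B1:  IN=(all ⊤)  OUT=(all ⊤)
  B2:  IN=(all ⊤)  OUT={a:5, c:6; rest ⊤}
  B3:  IN={a:5, c:6; rest ⊤}  OUT={a:5, c:0, e:36; rest ⊤}
  B4:  IN={a:5, c:0, e:36; rest ⊤}  OUT={a:5, c:0, e:36, f:0; rest ⊤}
  B5:  IN={c:0, e:36, f:0; rest ⊤}  OUT={b:1, c:0, d:2, e:36, f:0; rest ⊤}
  B6:  IN={b:1, c:0, d:2, e:36, f:0; rest ⊤}  OUT={a:3, b:0, c:0, d:2, e:36, f:0; rest ⊤}
  B7:  IN={a:3, b:0, c:0, d:2, e:36, f:0; rest ⊤}  OUT={a:3, b:0, c:0, d:0, e:36, f:0; rest ⊤}
  B8:  IN={a:3, b:0, c:0, d:0, e:36, f:0; rest ⊤}  OUT={a:3, b:-1, c:0, d:0, e:36, f:0; rest ⊤}
  B9:  IN={a:3, b:-1, c:0, d:0, e:36, f:0; rest ⊤}  OUT={a:3, b:36, c:0, d:0, e:36, f:0; rest ⊤}

Merge at B6: IN[B6] = OUT[B5] = {a: ⊤, b: 1, c: 0, d: 2, e: 36, f: 0}
Applying B6's transfer function to that IN value gives OUT[B6] (row B6 above).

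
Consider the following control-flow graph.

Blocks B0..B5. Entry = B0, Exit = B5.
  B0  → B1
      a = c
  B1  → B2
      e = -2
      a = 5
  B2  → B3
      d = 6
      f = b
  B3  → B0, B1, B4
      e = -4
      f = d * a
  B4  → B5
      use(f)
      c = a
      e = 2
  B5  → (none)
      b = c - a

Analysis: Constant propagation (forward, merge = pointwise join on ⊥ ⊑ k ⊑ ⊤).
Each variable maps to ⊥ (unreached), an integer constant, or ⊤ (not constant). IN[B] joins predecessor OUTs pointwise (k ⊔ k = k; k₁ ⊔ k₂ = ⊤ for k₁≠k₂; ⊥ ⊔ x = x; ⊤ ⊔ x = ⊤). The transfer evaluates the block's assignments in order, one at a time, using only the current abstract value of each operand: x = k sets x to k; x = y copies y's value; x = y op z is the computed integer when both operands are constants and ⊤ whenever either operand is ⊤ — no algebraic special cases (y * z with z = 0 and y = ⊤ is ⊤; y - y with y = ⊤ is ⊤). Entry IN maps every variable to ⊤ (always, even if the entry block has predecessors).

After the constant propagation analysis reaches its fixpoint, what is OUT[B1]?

Answer: {a: 5, b: ⊤, c: ⊤, d: ⊤, e: -2, f: ⊤}

Trace:
Per-block solution:
  B0: | IN=(all ⊤) | OUT=(all ⊤)
  B1: | IN=(all ⊤) | OUT={a:5, e:-2; rest ⊤}
  B2: | IN={a:5, e:-2; rest ⊤} | OUT={a:5, d:6, e:-2; rest ⊤}
  B3: | IN={a:5, d:6, e:-2; rest ⊤} | OUT={a:5, d:6, e:-4, f:30; rest ⊤}
  B4: | IN={a:5, d:6, e:-4, f:30; rest ⊤} | OUT={a:5, c:5, d:6, e:2, f:30; rest ⊤}
  B5: | IN={a:5, c:5, d:6, e:2, f:30; rest ⊤} | OUT={a:5, b:0, c:5, d:6, e:2, f:30; rest ⊤}

Merge at B1: IN[B1] = OUT[B0] ⊔ OUT[B3] = {a: ⊤, b: ⊤, c: ⊤, d: ⊤, e: ⊤, f: ⊤}
Applying B1's transfer function to that IN value gives OUT[B1] (row B1 above).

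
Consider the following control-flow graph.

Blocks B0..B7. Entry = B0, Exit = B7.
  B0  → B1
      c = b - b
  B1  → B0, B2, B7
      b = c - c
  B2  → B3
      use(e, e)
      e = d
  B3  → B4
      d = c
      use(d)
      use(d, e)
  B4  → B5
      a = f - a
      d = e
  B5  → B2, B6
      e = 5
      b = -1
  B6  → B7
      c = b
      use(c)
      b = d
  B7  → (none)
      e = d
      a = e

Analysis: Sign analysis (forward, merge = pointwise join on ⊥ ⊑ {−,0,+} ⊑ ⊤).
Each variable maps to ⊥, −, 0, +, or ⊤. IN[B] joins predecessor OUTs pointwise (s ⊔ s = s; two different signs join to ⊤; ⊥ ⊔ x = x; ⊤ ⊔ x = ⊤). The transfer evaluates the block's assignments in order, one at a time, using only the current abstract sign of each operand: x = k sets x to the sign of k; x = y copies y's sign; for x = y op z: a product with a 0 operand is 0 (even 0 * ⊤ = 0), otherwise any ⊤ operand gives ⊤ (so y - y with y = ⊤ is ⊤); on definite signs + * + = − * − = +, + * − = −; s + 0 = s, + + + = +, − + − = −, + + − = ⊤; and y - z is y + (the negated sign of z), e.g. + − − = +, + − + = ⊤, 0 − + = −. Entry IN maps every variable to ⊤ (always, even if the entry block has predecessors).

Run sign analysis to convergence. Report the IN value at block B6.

Answer: {a: ⊤, b: -, c: ⊤, d: ⊤, e: +, f: ⊤}

Trace:
Converged values:
  B0: | IN=(all ⊤) | OUT=(all ⊤)
  B1: | IN=(all ⊤) | OUT=(all ⊤)
  B2: | IN=(all ⊤) | OUT=(all ⊤)
  B3: | IN=(all ⊤) | OUT=(all ⊤)
  B4: | IN=(all ⊤) | OUT=(all ⊤)
  B5: | IN=(all ⊤) | OUT={b:-, e:+; rest ⊤}
  B6: | IN={b:-, e:+; rest ⊤} | OUT={c:-, e:+; rest ⊤}
  B7: | IN=(all ⊤) | OUT=(all ⊤)

Merge at B6: IN[B6] = OUT[B5] = {a: ⊤, b: -, c: ⊤, d: ⊤, e: +, f: ⊤}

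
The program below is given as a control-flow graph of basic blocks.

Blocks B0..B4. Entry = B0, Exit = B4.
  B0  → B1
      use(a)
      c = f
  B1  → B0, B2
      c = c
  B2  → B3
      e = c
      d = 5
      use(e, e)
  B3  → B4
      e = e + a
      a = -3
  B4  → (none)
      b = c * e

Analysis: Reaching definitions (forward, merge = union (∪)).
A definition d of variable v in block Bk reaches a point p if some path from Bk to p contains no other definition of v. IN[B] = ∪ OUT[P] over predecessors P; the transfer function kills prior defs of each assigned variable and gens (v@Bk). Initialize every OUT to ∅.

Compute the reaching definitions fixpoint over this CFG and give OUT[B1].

Answer: {c@B1}

Working:
Fixpoint table:
  B0: | IN={c@B1} | OUT={c@B0}
  B1: | IN={c@B0} | OUT={c@B1}
  B2: | IN={c@B1} | OUT={c@B1, d@B2, e@B2}
  B3: | IN={c@B1, d@B2, e@B2} | OUT={a@B3, c@B1, d@B2, e@B3}
  B4: | IN={a@B3, c@B1, d@B2, e@B3} | OUT={a@B3, b@B4, c@B1, d@B2, e@B3}

Merge at B1: IN[B1] = OUT[B0] = {c@B0}
Applying B1's transfer function to that IN value gives OUT[B1] (row B1 above).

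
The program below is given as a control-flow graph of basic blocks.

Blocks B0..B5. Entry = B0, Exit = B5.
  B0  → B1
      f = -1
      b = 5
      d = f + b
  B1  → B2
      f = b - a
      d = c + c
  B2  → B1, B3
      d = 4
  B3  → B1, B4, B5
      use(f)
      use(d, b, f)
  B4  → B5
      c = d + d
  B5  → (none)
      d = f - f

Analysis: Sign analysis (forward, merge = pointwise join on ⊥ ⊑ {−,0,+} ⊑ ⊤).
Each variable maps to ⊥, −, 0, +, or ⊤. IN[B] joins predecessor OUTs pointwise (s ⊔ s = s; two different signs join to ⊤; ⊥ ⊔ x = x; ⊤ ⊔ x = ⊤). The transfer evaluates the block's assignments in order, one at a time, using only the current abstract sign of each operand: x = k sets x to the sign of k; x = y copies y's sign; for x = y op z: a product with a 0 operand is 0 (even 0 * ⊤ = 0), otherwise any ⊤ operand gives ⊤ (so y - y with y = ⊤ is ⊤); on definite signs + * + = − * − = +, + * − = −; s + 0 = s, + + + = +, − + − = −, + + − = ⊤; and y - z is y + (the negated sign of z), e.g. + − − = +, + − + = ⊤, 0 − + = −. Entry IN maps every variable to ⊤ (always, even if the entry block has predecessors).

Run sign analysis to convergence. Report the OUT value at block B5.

Per-block solution:
  B0:  IN=(all ⊤)  OUT={b:+, f:-; rest ⊤}
  B1:  IN={b:+; rest ⊤}  OUT={b:+; rest ⊤}
  B2:  IN={b:+; rest ⊤}  OUT={b:+, d:+; rest ⊤}
  B3:  IN={b:+, d:+; rest ⊤}  OUT={b:+, d:+; rest ⊤}
  B4:  IN={b:+, d:+; rest ⊤}  OUT={b:+, c:+, d:+; rest ⊤}
  B5:  IN={b:+, d:+; rest ⊤}  OUT={b:+; rest ⊤}

Merge at B5: IN[B5] = OUT[B3] ⊔ OUT[B4] = {a: ⊤, b: +, c: ⊤, d: +, e: ⊤, f: ⊤}
Applying B5's transfer function to that IN value gives OUT[B5] (row B5 above).

Answer: {a: ⊤, b: +, c: ⊤, d: ⊤, e: ⊤, f: ⊤}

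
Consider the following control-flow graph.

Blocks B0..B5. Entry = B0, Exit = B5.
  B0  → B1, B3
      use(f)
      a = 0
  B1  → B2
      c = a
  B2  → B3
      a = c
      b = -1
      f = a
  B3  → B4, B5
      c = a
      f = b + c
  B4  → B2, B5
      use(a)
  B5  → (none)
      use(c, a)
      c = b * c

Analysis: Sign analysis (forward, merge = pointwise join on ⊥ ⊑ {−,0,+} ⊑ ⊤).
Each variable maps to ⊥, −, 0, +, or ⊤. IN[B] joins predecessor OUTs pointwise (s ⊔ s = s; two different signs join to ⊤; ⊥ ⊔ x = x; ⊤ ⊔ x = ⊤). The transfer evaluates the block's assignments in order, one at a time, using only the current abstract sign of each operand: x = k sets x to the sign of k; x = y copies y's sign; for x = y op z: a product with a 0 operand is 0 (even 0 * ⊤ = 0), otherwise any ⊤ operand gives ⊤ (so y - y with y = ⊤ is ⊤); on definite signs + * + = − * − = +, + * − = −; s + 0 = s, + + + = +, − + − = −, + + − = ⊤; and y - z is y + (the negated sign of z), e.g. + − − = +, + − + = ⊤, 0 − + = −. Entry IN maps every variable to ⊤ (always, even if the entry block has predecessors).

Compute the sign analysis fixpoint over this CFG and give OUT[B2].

Fixpoint table:
  B0:  IN=(all ⊤)  OUT={a:0; rest ⊤}
  B1:  IN={a:0; rest ⊤}  OUT={a:0, c:0; rest ⊤}
  B2:  IN={a:0, c:0; rest ⊤}  OUT={a:0, b:-, c:0, f:0; rest ⊤}
  B3:  IN={a:0; rest ⊤}  OUT={a:0, c:0; rest ⊤}
  B4:  IN={a:0, c:0; rest ⊤}  OUT={a:0, c:0; rest ⊤}
  B5:  IN={a:0, c:0; rest ⊤}  OUT={a:0, c:0; rest ⊤}

Merge at B2: IN[B2] = OUT[B1] ⊔ OUT[B4] = {a: 0, b: ⊤, c: 0, d: ⊤, e: ⊤, f: ⊤}
Applying B2's transfer function to that IN value gives OUT[B2] (row B2 above).

Answer: {a: 0, b: -, c: 0, d: ⊤, e: ⊤, f: 0}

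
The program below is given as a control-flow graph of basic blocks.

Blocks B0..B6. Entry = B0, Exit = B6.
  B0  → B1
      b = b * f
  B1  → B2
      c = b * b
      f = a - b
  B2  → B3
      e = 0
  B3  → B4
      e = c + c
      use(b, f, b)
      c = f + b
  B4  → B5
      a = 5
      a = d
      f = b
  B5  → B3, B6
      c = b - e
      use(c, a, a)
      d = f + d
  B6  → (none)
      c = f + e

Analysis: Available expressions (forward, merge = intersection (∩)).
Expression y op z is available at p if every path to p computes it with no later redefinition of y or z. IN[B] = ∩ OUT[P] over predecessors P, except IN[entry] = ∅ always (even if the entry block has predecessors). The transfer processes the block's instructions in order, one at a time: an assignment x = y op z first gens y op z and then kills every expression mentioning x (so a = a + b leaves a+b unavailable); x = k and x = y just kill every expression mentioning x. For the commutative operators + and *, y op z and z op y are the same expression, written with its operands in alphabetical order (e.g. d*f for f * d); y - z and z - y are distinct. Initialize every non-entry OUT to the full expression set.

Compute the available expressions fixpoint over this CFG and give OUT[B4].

Fixpoint table:
  B0:   IN={}   OUT={}
  B1:   IN={}   OUT={a-b, b*b}
  B2:   IN={a-b, b*b}   OUT={a-b, b*b}
  B3:   IN={b*b}   OUT={b*b, b+f}
  B4:   IN={b*b, b+f}   OUT={b*b}
  B5:   IN={b*b}   OUT={b*b, b-e}
  B6:   IN={b*b, b-e}   OUT={b*b, b-e, e+f}

Merge at B4: IN[B4] = OUT[B3] = {b*b, b+f}
Applying B4's transfer function to that IN value gives OUT[B4] (row B4 above).

Answer: {b*b}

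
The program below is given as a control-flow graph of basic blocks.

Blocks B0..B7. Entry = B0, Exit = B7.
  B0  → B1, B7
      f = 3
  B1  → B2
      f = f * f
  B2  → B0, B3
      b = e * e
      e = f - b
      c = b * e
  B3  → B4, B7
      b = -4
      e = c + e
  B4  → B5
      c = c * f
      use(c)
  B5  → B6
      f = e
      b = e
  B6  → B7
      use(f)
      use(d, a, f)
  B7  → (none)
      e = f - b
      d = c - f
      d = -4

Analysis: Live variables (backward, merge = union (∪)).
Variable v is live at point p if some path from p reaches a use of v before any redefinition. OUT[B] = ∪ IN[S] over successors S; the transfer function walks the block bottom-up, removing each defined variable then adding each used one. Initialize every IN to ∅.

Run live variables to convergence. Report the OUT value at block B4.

Per-block solution:
  B0:   IN={a, b, c, d, e}   OUT={a, b, c, d, e, f}
  B1:   IN={a, d, e, f}   OUT={a, d, e, f}
  B2:   IN={a, d, e, f}   OUT={a, b, c, d, e, f}
  B3:   IN={a, c, d, e, f}   OUT={a, b, c, d, e, f}
  B4:   IN={a, c, d, e, f}   OUT={a, c, d, e}
  B5:   IN={a, c, d, e}   OUT={a, b, c, d, f}
  B6:   IN={a, b, c, d, f}   OUT={b, c, f}
  B7:   IN={b, c, f}   OUT={}

Merge at B4: OUT[B4] = IN[B5] = {a, c, d, e}

Answer: {a, c, d, e}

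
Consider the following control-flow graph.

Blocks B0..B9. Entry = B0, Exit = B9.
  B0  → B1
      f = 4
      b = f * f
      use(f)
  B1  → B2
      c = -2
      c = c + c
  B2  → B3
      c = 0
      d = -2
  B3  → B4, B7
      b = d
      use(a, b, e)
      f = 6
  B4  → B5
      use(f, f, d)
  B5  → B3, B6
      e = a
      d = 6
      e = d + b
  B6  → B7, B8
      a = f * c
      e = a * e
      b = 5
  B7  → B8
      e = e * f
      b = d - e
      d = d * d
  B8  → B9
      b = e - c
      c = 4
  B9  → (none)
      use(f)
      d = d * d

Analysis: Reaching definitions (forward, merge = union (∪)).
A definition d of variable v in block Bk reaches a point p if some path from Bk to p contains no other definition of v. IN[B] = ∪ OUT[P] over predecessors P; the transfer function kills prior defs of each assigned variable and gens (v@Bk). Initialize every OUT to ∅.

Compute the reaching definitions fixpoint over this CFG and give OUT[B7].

Answer: {a@B6, b@B7, c@B2, d@B7, e@B7, f@B3}

Derivation:
Converged values:
  B0:  IN={}  OUT={b@B0, f@B0}
  B1:  IN={b@B0, f@B0}  OUT={b@B0, c@B1, f@B0}
  B2:  IN={b@B0, c@B1, f@B0}  OUT={b@B0, c@B2, d@B2, f@B0}
  B3:  IN={b@B0, b@B3, c@B2, d@B2, d@B5, e@B5, f@B0, f@B3}  OUT={b@B3, c@B2, d@B2, d@B5, e@B5, f@B3}
  B4:  IN={b@B3, c@B2, d@B2, d@B5, e@B5, f@B3}  OUT={b@B3, c@B2, d@B2, d@B5, e@B5, f@B3}
  B5:  IN={b@B3, c@B2, d@B2, d@B5, e@B5, f@B3}  OUT={b@B3, c@B2, d@B5, e@B5, f@B3}
  B6:  IN={b@B3, c@B2, d@B5, e@B5, f@B3}  OUT={a@B6, b@B6, c@B2, d@B5, e@B6, f@B3}
  B7:  IN={a@B6, b@B3, b@B6, c@B2, d@B2, d@B5, e@B5, e@B6, f@B3}  OUT={a@B6, b@B7, c@B2, d@B7, e@B7, f@B3}
  B8:  IN={a@B6, b@B6, b@B7, c@B2, d@B5, d@B7, e@B6, e@B7, f@B3}  OUT={a@B6, b@B8, c@B8, d@B5, d@B7, e@B6, e@B7, f@B3}
  B9:  IN={a@B6, b@B8, c@B8, d@B5, d@B7, e@B6, e@B7, f@B3}  OUT={a@B6, b@B8, c@B8, d@B9, e@B6, e@B7, f@B3}

Merge at B7: IN[B7] = OUT[B3] ⊔ OUT[B6] = {a@B6, b@B3, b@B6, c@B2, d@B2, d@B5, e@B5, e@B6, f@B3}
Applying B7's transfer function to that IN value gives OUT[B7] (row B7 above).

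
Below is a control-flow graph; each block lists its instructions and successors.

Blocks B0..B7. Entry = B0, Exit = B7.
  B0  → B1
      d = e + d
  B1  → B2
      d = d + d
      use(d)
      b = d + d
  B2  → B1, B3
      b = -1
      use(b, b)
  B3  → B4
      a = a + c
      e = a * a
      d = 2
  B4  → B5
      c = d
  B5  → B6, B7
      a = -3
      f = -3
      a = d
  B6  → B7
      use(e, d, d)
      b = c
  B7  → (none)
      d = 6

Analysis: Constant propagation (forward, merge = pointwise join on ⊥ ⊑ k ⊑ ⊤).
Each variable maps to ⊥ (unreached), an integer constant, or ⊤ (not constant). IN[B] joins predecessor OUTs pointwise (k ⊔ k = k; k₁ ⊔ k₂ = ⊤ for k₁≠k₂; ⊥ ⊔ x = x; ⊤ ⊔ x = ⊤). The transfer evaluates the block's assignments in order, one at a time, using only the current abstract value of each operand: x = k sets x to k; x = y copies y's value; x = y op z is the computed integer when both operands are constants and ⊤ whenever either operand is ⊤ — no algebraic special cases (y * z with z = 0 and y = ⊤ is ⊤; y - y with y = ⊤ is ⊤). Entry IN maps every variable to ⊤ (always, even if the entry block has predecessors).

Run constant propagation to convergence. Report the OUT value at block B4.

Fixpoint table:
  B0:  IN=(all ⊤)  OUT=(all ⊤)
  B1:  IN=(all ⊤)  OUT=(all ⊤)
  B2:  IN=(all ⊤)  OUT={b:-1; rest ⊤}
  B3:  IN={b:-1; rest ⊤}  OUT={b:-1, d:2; rest ⊤}
  B4:  IN={b:-1, d:2; rest ⊤}  OUT={b:-1, c:2, d:2; rest ⊤}
  B5:  IN={b:-1, c:2, d:2; rest ⊤}  OUT={a:2, b:-1, c:2, d:2, f:-3; rest ⊤}
  B6:  IN={a:2, b:-1, c:2, d:2, f:-3; rest ⊤}  OUT={a:2, b:2, c:2, d:2, f:-3; rest ⊤}
  B7:  IN={a:2, c:2, d:2, f:-3; rest ⊤}  OUT={a:2, c:2, d:6, f:-3; rest ⊤}

Merge at B4: IN[B4] = OUT[B3] = {a: ⊤, b: -1, c: ⊤, d: 2, e: ⊤, f: ⊤}
Applying B4's transfer function to that IN value gives OUT[B4] (row B4 above).

Answer: {a: ⊤, b: -1, c: 2, d: 2, e: ⊤, f: ⊤}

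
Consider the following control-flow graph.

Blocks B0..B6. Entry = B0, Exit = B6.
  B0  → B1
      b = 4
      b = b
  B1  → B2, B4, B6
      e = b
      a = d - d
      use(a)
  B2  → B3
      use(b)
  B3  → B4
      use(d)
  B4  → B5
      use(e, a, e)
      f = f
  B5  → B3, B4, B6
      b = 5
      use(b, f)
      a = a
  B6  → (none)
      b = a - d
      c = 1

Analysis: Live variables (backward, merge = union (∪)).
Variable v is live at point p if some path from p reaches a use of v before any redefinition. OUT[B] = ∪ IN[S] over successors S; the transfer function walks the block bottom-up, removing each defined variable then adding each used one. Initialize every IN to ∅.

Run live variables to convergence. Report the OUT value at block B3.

Answer: {a, d, e, f}

Working:
Per-block solution:
  B0: | IN={d, f} | OUT={b, d, f}
  B1: | IN={b, d, f} | OUT={a, b, d, e, f}
  B2: | IN={a, b, d, e, f} | OUT={a, d, e, f}
  B3: | IN={a, d, e, f} | OUT={a, d, e, f}
  B4: | IN={a, d, e, f} | OUT={a, d, e, f}
  B5: | IN={a, d, e, f} | OUT={a, d, e, f}
  B6: | IN={a, d} | OUT={}

Merge at B3: OUT[B3] = IN[B4] = {a, d, e, f}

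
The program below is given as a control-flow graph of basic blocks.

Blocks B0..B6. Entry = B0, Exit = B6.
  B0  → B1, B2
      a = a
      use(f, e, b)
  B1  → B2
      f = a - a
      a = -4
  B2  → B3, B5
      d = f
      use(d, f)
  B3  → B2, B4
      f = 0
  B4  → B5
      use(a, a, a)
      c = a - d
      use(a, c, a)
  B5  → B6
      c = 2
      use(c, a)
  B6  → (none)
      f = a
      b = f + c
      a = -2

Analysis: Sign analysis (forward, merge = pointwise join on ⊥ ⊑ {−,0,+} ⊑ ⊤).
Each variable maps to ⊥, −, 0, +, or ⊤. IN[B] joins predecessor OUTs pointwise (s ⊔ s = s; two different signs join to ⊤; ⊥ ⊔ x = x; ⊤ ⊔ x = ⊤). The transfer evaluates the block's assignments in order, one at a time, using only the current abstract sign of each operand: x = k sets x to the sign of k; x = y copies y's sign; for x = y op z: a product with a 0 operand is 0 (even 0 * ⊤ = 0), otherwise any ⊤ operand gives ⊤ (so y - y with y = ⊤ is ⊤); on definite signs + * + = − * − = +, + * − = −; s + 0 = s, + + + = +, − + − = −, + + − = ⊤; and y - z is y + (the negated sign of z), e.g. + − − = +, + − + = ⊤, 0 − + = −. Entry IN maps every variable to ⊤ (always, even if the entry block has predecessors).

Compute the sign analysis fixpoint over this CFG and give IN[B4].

Fixpoint table:
  B0:   IN=(all ⊤)   OUT=(all ⊤)
  B1:   IN=(all ⊤)   OUT={a:-; rest ⊤}
  B2:   IN=(all ⊤)   OUT=(all ⊤)
  B3:   IN=(all ⊤)   OUT={f:0; rest ⊤}
  B4:   IN={f:0; rest ⊤}   OUT={f:0; rest ⊤}
  B5:   IN=(all ⊤)   OUT={c:+; rest ⊤}
  B6:   IN={c:+; rest ⊤}   OUT={a:-, c:+; rest ⊤}

Merge at B4: IN[B4] = OUT[B3] = {a: ⊤, b: ⊤, c: ⊤, d: ⊤, e: ⊤, f: 0}

Answer: {a: ⊤, b: ⊤, c: ⊤, d: ⊤, e: ⊤, f: 0}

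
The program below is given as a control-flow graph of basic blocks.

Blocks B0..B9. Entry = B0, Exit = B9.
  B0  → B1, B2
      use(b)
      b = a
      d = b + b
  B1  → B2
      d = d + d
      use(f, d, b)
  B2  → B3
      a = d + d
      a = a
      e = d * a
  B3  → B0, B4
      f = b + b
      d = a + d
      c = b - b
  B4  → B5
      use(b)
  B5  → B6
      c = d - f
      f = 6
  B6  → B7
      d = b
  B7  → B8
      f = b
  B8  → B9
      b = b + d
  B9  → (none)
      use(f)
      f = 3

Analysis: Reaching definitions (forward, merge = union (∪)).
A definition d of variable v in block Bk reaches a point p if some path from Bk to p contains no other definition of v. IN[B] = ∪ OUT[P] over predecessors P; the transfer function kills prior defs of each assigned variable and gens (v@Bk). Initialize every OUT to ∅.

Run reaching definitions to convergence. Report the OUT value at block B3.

Answer: {a@B2, b@B0, c@B3, d@B3, e@B2, f@B3}

Working:
Converged values:
  B0:   IN={a@B2, b@B0, c@B3, d@B3, e@B2, f@B3}   OUT={a@B2, b@B0, c@B3, d@B0, e@B2, f@B3}
  B1:   IN={a@B2, b@B0, c@B3, d@B0, e@B2, f@B3}   OUT={a@B2, b@B0, c@B3, d@B1, e@B2, f@B3}
  B2:   IN={a@B2, b@B0, c@B3, d@B0, d@B1, e@B2, f@B3}   OUT={a@B2, b@B0, c@B3, d@B0, d@B1, e@B2, f@B3}
  B3:   IN={a@B2, b@B0, c@B3, d@B0, d@B1, e@B2, f@B3}   OUT={a@B2, b@B0, c@B3, d@B3, e@B2, f@B3}
  B4:   IN={a@B2, b@B0, c@B3, d@B3, e@B2, f@B3}   OUT={a@B2, b@B0, c@B3, d@B3, e@B2, f@B3}
  B5:   IN={a@B2, b@B0, c@B3, d@B3, e@B2, f@B3}   OUT={a@B2, b@B0, c@B5, d@B3, e@B2, f@B5}
  B6:   IN={a@B2, b@B0, c@B5, d@B3, e@B2, f@B5}   OUT={a@B2, b@B0, c@B5, d@B6, e@B2, f@B5}
  B7:   IN={a@B2, b@B0, c@B5, d@B6, e@B2, f@B5}   OUT={a@B2, b@B0, c@B5, d@B6, e@B2, f@B7}
  B8:   IN={a@B2, b@B0, c@B5, d@B6, e@B2, f@B7}   OUT={a@B2, b@B8, c@B5, d@B6, e@B2, f@B7}
  B9:   IN={a@B2, b@B8, c@B5, d@B6, e@B2, f@B7}   OUT={a@B2, b@B8, c@B5, d@B6, e@B2, f@B9}

Merge at B3: IN[B3] = OUT[B2] = {a@B2, b@B0, c@B3, d@B0, d@B1, e@B2, f@B3}
Applying B3's transfer function to that IN value gives OUT[B3] (row B3 above).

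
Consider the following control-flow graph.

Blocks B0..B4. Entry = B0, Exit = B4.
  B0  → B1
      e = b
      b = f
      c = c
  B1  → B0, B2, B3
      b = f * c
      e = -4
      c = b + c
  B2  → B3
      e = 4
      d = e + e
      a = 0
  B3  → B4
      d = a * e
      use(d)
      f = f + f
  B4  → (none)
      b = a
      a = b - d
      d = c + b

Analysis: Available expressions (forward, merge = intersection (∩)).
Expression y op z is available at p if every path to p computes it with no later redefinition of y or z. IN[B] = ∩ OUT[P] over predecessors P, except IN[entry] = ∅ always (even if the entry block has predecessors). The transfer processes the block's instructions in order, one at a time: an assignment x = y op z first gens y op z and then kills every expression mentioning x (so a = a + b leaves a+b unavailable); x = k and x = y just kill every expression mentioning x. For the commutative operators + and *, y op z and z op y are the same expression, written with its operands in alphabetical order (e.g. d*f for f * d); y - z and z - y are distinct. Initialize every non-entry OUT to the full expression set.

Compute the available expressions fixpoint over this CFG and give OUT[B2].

Answer: {e+e}

Trace:
Fixpoint table:
  B0:   IN={}   OUT={}
  B1:   IN={}   OUT={}
  B2:   IN={}   OUT={e+e}
  B3:   IN={}   OUT={a*e}
  B4:   IN={a*e}   OUT={b+c}

Merge at B2: IN[B2] = OUT[B1] = {}
Applying B2's transfer function to that IN value gives OUT[B2] (row B2 above).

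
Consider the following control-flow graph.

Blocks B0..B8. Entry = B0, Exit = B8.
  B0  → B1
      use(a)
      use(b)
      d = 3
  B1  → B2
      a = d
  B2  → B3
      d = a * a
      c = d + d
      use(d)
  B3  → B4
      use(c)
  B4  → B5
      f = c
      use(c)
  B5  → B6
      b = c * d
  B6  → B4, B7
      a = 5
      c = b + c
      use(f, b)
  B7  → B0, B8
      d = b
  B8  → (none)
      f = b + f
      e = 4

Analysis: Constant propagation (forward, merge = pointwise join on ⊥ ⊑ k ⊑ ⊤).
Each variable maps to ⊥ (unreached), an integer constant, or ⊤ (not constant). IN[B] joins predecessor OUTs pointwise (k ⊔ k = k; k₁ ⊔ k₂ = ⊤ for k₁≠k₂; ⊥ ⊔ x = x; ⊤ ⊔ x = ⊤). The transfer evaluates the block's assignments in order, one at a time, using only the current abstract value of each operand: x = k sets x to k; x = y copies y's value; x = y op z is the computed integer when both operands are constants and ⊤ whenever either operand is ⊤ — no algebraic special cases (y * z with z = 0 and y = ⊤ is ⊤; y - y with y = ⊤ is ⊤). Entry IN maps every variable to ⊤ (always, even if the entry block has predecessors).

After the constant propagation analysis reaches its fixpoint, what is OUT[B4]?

Answer: {a: ⊤, b: ⊤, c: ⊤, d: 9, e: ⊤, f: ⊤}

Working:
Fixpoint table:
  B0:  IN=(all ⊤)  OUT={d:3; rest ⊤}
  B1:  IN={d:3; rest ⊤}  OUT={a:3, d:3; rest ⊤}
  B2:  IN={a:3, d:3; rest ⊤}  OUT={a:3, c:18, d:9; rest ⊤}
  B3:  IN={a:3, c:18, d:9; rest ⊤}  OUT={a:3, c:18, d:9; rest ⊤}
  B4:  IN={d:9; rest ⊤}  OUT={d:9; rest ⊤}
  B5:  IN={d:9; rest ⊤}  OUT={d:9; rest ⊤}
  B6:  IN={d:9; rest ⊤}  OUT={a:5, d:9; rest ⊤}
  B7:  IN={a:5, d:9; rest ⊤}  OUT={a:5; rest ⊤}
  B8:  IN={a:5; rest ⊤}  OUT={a:5, e:4; rest ⊤}

Merge at B4: IN[B4] = OUT[B3] ⊔ OUT[B6] = {a: ⊤, b: ⊤, c: ⊤, d: 9, e: ⊤, f: ⊤}
Applying B4's transfer function to that IN value gives OUT[B4] (row B4 above).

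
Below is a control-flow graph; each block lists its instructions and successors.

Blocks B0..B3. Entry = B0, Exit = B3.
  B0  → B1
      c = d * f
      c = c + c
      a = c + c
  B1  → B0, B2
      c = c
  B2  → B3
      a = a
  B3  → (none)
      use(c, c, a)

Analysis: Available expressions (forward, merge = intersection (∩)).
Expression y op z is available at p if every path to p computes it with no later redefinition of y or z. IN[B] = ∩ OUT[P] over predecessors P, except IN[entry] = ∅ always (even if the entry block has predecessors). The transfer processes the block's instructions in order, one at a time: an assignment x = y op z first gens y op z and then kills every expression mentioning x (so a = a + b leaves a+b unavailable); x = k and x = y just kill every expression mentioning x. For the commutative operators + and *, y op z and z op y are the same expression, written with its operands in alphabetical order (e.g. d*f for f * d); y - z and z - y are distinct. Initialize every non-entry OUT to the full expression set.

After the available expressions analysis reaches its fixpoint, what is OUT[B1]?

Answer: {d*f}

Derivation:
Fixpoint table:
  B0:  IN={}  OUT={c+c, d*f}
  B1:  IN={c+c, d*f}  OUT={d*f}
  B2:  IN={d*f}  OUT={d*f}
  B3:  IN={d*f}  OUT={d*f}

Merge at B1: IN[B1] = OUT[B0] = {c+c, d*f}
Applying B1's transfer function to that IN value gives OUT[B1] (row B1 above).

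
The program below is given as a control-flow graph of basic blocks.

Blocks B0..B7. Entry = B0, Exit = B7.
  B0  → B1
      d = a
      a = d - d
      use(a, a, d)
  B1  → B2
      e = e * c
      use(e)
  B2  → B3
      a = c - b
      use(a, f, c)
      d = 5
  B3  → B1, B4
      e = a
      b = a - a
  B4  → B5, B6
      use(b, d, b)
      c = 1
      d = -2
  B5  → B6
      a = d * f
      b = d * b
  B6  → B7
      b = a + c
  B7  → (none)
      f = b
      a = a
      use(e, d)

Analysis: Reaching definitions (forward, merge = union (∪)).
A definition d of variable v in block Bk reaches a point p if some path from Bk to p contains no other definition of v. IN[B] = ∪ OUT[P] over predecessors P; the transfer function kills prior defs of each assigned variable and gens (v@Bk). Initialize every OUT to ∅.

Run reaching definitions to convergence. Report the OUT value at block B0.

Answer: {a@B0, d@B0}

Derivation:
Converged values:
  B0: | IN={} | OUT={a@B0, d@B0}
  B1: | IN={a@B0, a@B2, b@B3, d@B0, d@B2, e@B3} | OUT={a@B0, a@B2, b@B3, d@B0, d@B2, e@B1}
  B2: | IN={a@B0, a@B2, b@B3, d@B0, d@B2, e@B1} | OUT={a@B2, b@B3, d@B2, e@B1}
  B3: | IN={a@B2, b@B3, d@B2, e@B1} | OUT={a@B2, b@B3, d@B2, e@B3}
  B4: | IN={a@B2, b@B3, d@B2, e@B3} | OUT={a@B2, b@B3, c@B4, d@B4, e@B3}
  B5: | IN={a@B2, b@B3, c@B4, d@B4, e@B3} | OUT={a@B5, b@B5, c@B4, d@B4, e@B3}
  B6: | IN={a@B2, a@B5, b@B3, b@B5, c@B4, d@B4, e@B3} | OUT={a@B2, a@B5, b@B6, c@B4, d@B4, e@B3}
  B7: | IN={a@B2, a@B5, b@B6, c@B4, d@B4, e@B3} | OUT={a@B7, b@B6, c@B4, d@B4, e@B3, f@B7}

B0 is the boundary node: IN[B0] = {}
Applying B0's transfer function to that IN value gives OUT[B0] (row B0 above).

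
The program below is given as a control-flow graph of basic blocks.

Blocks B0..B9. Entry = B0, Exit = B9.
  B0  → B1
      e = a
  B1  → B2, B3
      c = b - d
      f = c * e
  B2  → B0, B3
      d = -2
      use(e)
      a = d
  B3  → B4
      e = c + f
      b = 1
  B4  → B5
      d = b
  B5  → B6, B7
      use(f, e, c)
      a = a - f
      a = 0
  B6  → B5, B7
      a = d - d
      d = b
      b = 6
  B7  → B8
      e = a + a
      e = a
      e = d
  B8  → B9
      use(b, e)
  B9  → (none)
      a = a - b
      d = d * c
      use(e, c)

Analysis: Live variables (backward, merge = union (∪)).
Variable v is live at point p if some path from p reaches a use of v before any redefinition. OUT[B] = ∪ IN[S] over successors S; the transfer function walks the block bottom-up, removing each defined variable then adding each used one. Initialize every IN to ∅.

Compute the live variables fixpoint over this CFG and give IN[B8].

Fixpoint table:
  B0: | IN={a, b, d} | OUT={a, b, d, e}
  B1: | IN={a, b, d, e} | OUT={a, b, c, e, f}
  B2: | IN={b, c, e, f} | OUT={a, b, c, d, f}
  B3: | IN={a, c, f} | OUT={a, b, c, e, f}
  B4: | IN={a, b, c, e, f} | OUT={a, b, c, d, e, f}
  B5: | IN={a, b, c, d, e, f} | OUT={a, b, c, d, e, f}
  B6: | IN={b, c, d, e, f} | OUT={a, b, c, d, e, f}
  B7: | IN={a, b, c, d} | OUT={a, b, c, d, e}
  B8: | IN={a, b, c, d, e} | OUT={a, b, c, d, e}
  B9: | IN={a, b, c, d, e} | OUT={}

Merge at B8: OUT[B8] = IN[B9] = {a, b, c, d, e}
Applying B8's transfer function to that OUT value gives IN[B8] (row B8 above).

Answer: {a, b, c, d, e}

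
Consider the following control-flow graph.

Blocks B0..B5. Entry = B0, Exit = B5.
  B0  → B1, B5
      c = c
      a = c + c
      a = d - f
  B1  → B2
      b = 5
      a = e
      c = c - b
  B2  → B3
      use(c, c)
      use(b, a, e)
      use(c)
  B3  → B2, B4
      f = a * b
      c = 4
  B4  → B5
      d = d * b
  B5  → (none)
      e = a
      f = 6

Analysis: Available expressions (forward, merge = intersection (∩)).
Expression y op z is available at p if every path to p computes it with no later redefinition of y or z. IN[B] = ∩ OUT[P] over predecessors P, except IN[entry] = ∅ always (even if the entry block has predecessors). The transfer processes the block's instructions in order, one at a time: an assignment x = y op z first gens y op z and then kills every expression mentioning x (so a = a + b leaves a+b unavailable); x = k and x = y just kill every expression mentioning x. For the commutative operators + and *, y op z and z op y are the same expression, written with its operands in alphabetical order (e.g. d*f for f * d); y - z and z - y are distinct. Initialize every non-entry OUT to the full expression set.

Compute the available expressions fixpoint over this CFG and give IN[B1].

Per-block solution:
  B0: | IN={} | OUT={c+c, d-f}
  B1: | IN={c+c, d-f} | OUT={d-f}
  B2: | IN={} | OUT={}
  B3: | IN={} | OUT={a*b}
  B4: | IN={a*b} | OUT={a*b}
  B5: | IN={} | OUT={}

Merge at B1: IN[B1] = OUT[B0] = {c+c, d-f}

Answer: {c+c, d-f}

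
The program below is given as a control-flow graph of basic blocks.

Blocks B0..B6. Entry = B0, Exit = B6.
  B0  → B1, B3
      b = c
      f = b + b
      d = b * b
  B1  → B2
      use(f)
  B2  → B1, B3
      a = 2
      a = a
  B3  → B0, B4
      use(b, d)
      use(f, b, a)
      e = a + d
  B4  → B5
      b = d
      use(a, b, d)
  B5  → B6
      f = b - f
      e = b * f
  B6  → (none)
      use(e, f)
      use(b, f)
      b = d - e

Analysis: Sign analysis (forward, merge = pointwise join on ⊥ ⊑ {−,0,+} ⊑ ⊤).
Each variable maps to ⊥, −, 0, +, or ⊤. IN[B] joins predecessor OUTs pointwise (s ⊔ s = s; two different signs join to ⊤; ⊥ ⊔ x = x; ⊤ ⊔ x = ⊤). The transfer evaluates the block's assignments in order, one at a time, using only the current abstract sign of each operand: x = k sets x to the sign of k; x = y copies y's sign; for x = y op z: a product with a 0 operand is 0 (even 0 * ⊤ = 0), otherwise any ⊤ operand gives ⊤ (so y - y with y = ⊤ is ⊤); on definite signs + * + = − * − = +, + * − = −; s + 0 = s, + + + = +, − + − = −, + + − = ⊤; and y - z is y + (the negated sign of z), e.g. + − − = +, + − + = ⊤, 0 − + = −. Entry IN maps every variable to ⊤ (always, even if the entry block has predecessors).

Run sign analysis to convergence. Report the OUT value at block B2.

Answer: {a: +, b: ⊤, c: ⊤, d: ⊤, e: ⊤, f: ⊤}

Derivation:
Fixpoint table:
  B0: | IN=(all ⊤) | OUT=(all ⊤)
  B1: | IN=(all ⊤) | OUT=(all ⊤)
  B2: | IN=(all ⊤) | OUT={a:+; rest ⊤}
  B3: | IN=(all ⊤) | OUT=(all ⊤)
  B4: | IN=(all ⊤) | OUT=(all ⊤)
  B5: | IN=(all ⊤) | OUT=(all ⊤)
  B6: | IN=(all ⊤) | OUT=(all ⊤)

Merge at B2: IN[B2] = OUT[B1] = {a: ⊤, b: ⊤, c: ⊤, d: ⊤, e: ⊤, f: ⊤}
Applying B2's transfer function to that IN value gives OUT[B2] (row B2 above).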